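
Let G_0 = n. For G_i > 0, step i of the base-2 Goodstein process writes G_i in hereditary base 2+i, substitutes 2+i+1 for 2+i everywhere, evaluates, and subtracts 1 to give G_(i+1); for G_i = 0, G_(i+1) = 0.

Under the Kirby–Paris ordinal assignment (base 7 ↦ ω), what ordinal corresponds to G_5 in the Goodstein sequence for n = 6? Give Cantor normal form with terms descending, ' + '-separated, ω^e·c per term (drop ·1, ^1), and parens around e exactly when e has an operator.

ω^5·5 + ω^4·5 + ω^3·5 + ω^2·5 + ω·5 + 4

base 2: 6 = 2^2 + 2; at 3: 3^3 + 3 = 30; next = 29
base 3: 29 = 3^3 + 2; at 4: 4^4 + 2 = 258; next = 257
base 4: 257 = 4^4 + 1; at 5: 5^5 + 1 = 3126; next = 3125
base 5: 3125 = 5^5; at 6: 6^6 = 46656; next = 46655
base 6: 46655 = 5·6^5 + 5·6^4 + 5·6^3 + 5·6^2 + 5·6 + 5; at 7: 5·7^5 + 5·7^4 + 5·7^3 + 5·7^2 + 5·7 + 5 = 98040; next = 98039
base 7: 98039 = 5·7^5 + 5·7^4 + 5·7^3 + 5·7^2 + 5·7 + 4; at 8: 5·8^5 + 5·8^4 + 5·8^3 + 5·8^2 + 5·8 + 4 = 187244; next = 187243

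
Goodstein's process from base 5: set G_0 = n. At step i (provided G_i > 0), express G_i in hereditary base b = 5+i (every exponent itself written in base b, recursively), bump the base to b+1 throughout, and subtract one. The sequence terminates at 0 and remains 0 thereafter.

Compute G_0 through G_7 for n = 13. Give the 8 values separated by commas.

base 5: 13 = 2·5 + 3; at 6: 2·6 + 3 = 15; next = 14
base 6: 14 = 2·6 + 2; at 7: 2·7 + 2 = 16; next = 15
base 7: 15 = 2·7 + 1; at 8: 2·8 + 1 = 17; next = 16
base 8: 16 = 2·8; at 9: 2·9 = 18; next = 17
base 9: 17 = 9 + 8; at 10: 10 + 8 = 18; next = 17
base 10: 17 = 10 + 7; at 11: 11 + 7 = 18; next = 17
base 11: 17 = 11 + 6; at 12: 12 + 6 = 18; next = 17

13, 14, 15, 16, 17, 17, 17, 17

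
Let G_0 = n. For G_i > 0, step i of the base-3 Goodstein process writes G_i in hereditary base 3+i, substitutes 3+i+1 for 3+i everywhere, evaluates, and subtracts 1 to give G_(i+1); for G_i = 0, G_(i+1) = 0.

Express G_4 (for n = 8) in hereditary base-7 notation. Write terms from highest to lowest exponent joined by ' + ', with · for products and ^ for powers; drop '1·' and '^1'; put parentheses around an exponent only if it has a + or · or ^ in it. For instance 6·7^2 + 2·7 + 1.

8 —HB3→ 2·3 + 2 —bump→ 2·4 + 2 = 10 —(−1)→ 9
9 —HB4→ 2·4 + 1 —bump→ 2·5 + 1 = 11 —(−1)→ 10
10 —HB5→ 2·5 —bump→ 2·6 = 12 —(−1)→ 11
11 —HB6→ 6 + 5 —bump→ 7 + 5 = 12 —(−1)→ 11
11 —HB7→ 7 + 4 —bump→ 8 + 4 = 12 —(−1)→ 11

7 + 4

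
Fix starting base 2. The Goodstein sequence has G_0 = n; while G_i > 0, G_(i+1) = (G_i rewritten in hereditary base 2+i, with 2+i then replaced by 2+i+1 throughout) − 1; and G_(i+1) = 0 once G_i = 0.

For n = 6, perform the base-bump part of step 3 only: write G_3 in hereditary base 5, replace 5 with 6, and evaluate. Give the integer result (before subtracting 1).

46656

(0) 6|_2 = 2^2 + 2 ↦ 3^3 + 3|_3 = 30 ⇒ 29
(1) 29|_3 = 3^3 + 2 ↦ 4^4 + 2|_4 = 258 ⇒ 257
(2) 257|_4 = 4^4 + 1 ↦ 5^5 + 1|_5 = 3126 ⇒ 3125
(3) 3125|_5 = 5^5 ↦ 6^6|_6 = 46656 ⇒ 46655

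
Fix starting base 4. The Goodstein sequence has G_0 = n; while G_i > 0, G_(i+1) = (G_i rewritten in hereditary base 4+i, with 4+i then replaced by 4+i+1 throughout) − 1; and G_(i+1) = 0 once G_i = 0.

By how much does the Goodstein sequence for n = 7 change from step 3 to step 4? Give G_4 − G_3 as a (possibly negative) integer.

i=0: 7 = 4 + 3 (b=4); 4→5: 5 + 3 = 8; 8−1 = 7
i=1: 7 = 5 + 2 (b=5); 5→6: 6 + 2 = 8; 8−1 = 7
i=2: 7 = 6 + 1 (b=6); 6→7: 7 + 1 = 8; 8−1 = 7
i=3: 7 = 7 (b=7); 7→8: 8 = 8; 8−1 = 7

0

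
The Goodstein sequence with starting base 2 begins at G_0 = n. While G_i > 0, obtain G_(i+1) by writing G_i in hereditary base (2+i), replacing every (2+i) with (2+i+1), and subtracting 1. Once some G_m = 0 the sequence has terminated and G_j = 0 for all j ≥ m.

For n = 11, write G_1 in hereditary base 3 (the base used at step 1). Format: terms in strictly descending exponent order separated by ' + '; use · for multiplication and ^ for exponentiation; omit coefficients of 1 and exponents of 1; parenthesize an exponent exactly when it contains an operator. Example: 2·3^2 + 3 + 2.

i=0: 11 = 2^(2 + 1) + 2 + 1 (b=2); 2→3: 3^(3 + 1) + 3 + 1 = 85; 85−1 = 84
i=1: 84 = 3^(3 + 1) + 3 (b=3); 3→4: 4^(4 + 1) + 4 = 1028; 1028−1 = 1027

3^(3 + 1) + 3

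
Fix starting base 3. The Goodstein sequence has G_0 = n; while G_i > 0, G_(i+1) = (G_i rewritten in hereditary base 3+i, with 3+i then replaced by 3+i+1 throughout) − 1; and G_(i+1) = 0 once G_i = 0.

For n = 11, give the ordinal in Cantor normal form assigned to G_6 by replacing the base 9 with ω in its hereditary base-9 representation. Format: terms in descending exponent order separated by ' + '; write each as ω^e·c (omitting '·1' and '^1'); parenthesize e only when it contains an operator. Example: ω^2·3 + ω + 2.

ω·5 + 2

G_0 = 11. HB_3(11) = 3^2 + 2. Bump = 18. G_1 = 17.
G_1 = 17. HB_4(17) = 4^2 + 1. Bump = 26. G_2 = 25.
G_2 = 25. HB_5(25) = 5^2. Bump = 36. G_3 = 35.
G_3 = 35. HB_6(35) = 5·6 + 5. Bump = 40. G_4 = 39.
G_4 = 39. HB_7(39) = 5·7 + 4. Bump = 44. G_5 = 43.
G_5 = 43. HB_8(43) = 5·8 + 3. Bump = 48. G_6 = 47.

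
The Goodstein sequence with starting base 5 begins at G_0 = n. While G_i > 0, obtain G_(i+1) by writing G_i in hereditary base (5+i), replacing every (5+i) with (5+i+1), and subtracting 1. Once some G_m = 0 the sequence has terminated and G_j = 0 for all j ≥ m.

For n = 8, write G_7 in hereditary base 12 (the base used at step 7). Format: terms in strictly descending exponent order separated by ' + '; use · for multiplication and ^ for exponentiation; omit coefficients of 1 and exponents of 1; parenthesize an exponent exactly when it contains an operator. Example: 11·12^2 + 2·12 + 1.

5

G_0=8  [base 5] 5 + 3  →[5↦6]→  6 + 3 = 9  −1 ⇒ G_1=8
G_1=8  [base 6] 6 + 2  →[6↦7]→  7 + 2 = 9  −1 ⇒ G_2=8
G_2=8  [base 7] 7 + 1  →[7↦8]→  8 + 1 = 9  −1 ⇒ G_3=8
G_3=8  [base 8] 8  →[8↦9]→  9 = 9  −1 ⇒ G_4=8
G_4=8  [base 9] 8  →[9↦10]→  8 = 8  −1 ⇒ G_5=7
G_5=7  [base 10] 7  →[10↦11]→  7 = 7  −1 ⇒ G_6=6
G_6=6  [base 11] 6  →[11↦12]→  6 = 6  −1 ⇒ G_7=5
G_7=5  [base 12] 5  →[12↦13]→  5 = 5  −1 ⇒ G_8=4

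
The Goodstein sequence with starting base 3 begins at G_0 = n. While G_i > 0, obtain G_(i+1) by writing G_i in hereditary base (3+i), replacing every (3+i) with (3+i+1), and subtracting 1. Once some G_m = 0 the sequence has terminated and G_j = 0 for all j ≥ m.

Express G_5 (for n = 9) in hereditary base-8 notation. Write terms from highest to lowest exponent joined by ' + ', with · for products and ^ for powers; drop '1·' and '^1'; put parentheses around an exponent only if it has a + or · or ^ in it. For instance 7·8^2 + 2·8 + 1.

2·8 + 7

G_0 = 9. HB_3(9) = 3^2. Bump = 16. G_1 = 15.
G_1 = 15. HB_4(15) = 3·4 + 3. Bump = 18. G_2 = 17.
G_2 = 17. HB_5(17) = 3·5 + 2. Bump = 20. G_3 = 19.
G_3 = 19. HB_6(19) = 3·6 + 1. Bump = 22. G_4 = 21.
G_4 = 21. HB_7(21) = 3·7. Bump = 24. G_5 = 23.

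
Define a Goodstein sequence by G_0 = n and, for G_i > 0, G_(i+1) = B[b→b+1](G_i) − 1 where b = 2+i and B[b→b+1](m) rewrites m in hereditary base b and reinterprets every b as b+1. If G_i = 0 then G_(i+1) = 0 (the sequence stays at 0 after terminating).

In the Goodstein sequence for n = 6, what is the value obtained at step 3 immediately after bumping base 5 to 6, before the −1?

[0] 6 ≡ 2^2 + 2 (base 2). Lift 3: 30. −1: 29.
[1] 29 ≡ 3^3 + 2 (base 3). Lift 4: 258. −1: 257.
[2] 257 ≡ 4^4 + 1 (base 4). Lift 5: 3126. −1: 3125.
[3] 3125 ≡ 5^5 (base 5). Lift 6: 46656. −1: 46655.

46656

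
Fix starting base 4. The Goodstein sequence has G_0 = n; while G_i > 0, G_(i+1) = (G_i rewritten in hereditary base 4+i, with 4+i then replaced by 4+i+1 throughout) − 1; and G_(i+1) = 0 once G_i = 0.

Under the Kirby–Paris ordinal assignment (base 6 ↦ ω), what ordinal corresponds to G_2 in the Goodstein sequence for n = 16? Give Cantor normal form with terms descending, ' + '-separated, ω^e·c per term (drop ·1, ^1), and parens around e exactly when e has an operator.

[0] 16 ≡ 4^2 (base 4). Lift 5: 25. −1: 24.
[1] 24 ≡ 4·5 + 4 (base 5). Lift 6: 28. −1: 27.
[2] 27 ≡ 4·6 + 3 (base 6). Lift 7: 31. −1: 30.

ω·4 + 3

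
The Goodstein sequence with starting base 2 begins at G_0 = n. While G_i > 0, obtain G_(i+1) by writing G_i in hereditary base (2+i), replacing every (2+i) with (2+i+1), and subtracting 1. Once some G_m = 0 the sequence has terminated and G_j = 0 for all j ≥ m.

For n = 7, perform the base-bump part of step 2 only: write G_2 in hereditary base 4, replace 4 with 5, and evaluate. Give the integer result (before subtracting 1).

3128

G_0 = 7. HB_2(7) = 2^2 + 2 + 1. Bump = 31. G_1 = 30.
G_1 = 30. HB_3(30) = 3^3 + 3. Bump = 260. G_2 = 259.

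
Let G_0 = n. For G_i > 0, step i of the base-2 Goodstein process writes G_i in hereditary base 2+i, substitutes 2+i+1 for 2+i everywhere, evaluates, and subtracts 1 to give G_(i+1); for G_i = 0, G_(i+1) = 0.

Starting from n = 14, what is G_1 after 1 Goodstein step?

110

G_0=14  [base 2] 2^(2 + 1) + 2^2 + 2  →[2↦3]→  3^(3 + 1) + 3^3 + 3 = 111  −1 ⇒ G_1=110
G_1=110  [base 3] 3^(3 + 1) + 3^3 + 2  →[3↦4]→  4^(4 + 1) + 4^4 + 2 = 1282  −1 ⇒ G_2=1281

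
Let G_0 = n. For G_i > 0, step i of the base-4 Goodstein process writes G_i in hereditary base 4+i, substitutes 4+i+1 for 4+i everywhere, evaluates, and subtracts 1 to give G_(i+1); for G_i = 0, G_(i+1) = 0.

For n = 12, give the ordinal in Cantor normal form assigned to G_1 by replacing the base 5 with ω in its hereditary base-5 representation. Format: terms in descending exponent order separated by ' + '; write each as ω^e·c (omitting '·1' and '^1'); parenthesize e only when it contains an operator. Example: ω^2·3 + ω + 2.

ω·2 + 4

(0) 12|_4 = 3·4 ↦ 3·5|_5 = 15 ⇒ 14
(1) 14|_5 = 2·5 + 4 ↦ 2·6 + 4|_6 = 16 ⇒ 15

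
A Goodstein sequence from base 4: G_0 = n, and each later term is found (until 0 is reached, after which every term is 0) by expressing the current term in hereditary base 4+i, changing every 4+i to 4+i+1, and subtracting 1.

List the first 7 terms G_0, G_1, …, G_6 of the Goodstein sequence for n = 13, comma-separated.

[0] 13 ≡ 3·4 + 1 (base 4). Lift 5: 16. −1: 15.
[1] 15 ≡ 3·5 (base 5). Lift 6: 18. −1: 17.
[2] 17 ≡ 2·6 + 5 (base 6). Lift 7: 19. −1: 18.
[3] 18 ≡ 2·7 + 4 (base 7). Lift 8: 20. −1: 19.
[4] 19 ≡ 2·8 + 3 (base 8). Lift 9: 21. −1: 20.
[5] 20 ≡ 2·9 + 2 (base 9). Lift 10: 22. −1: 21.

13, 15, 17, 18, 19, 20, 21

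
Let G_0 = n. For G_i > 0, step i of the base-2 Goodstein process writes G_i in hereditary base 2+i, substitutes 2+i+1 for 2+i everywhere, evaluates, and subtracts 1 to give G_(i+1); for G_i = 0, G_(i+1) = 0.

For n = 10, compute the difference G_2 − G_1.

(0) 10|_2 = 2^(2 + 1) + 2 ↦ 3^(3 + 1) + 3|_3 = 84 ⇒ 83
(1) 83|_3 = 3^(3 + 1) + 2 ↦ 4^(4 + 1) + 2|_4 = 1026 ⇒ 1025

942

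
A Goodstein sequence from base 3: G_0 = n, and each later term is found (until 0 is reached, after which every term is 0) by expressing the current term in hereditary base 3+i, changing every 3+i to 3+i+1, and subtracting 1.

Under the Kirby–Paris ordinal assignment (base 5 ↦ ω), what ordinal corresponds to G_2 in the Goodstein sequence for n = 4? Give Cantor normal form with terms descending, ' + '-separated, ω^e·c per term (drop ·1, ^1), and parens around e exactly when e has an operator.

4

G_0=4  [base 3] 3 + 1  →[3↦4]→  4 + 1 = 5  −1 ⇒ G_1=4
G_1=4  [base 4] 4  →[4↦5]→  5 = 5  −1 ⇒ G_2=4
G_2=4  [base 5] 4  →[5↦6]→  4 = 4  −1 ⇒ G_3=3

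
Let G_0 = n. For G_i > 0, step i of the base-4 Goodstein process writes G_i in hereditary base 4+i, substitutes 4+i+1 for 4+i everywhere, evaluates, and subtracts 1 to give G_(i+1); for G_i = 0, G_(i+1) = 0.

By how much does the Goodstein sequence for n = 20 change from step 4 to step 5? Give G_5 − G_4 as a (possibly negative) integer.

G_0=20  [base 4] 4^2 + 4  →[4↦5]→  5^2 + 5 = 30  −1 ⇒ G_1=29
G_1=29  [base 5] 5^2 + 4  →[5↦6]→  6^2 + 4 = 40  −1 ⇒ G_2=39
G_2=39  [base 6] 6^2 + 3  →[6↦7]→  7^2 + 3 = 52  −1 ⇒ G_3=51
G_3=51  [base 7] 7^2 + 2  →[7↦8]→  8^2 + 2 = 66  −1 ⇒ G_4=65
G_4=65  [base 8] 8^2 + 1  →[8↦9]→  9^2 + 1 = 82  −1 ⇒ G_5=81

16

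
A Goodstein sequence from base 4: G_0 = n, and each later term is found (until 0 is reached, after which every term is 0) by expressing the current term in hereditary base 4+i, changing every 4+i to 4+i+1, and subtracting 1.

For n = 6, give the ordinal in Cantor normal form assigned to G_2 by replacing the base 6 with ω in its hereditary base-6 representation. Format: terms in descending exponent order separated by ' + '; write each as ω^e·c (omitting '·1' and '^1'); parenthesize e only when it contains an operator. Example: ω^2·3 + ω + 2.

ω

base 4: 6 = 4 + 2; at 5: 5 + 2 = 7; next = 6
base 5: 6 = 5 + 1; at 6: 6 + 1 = 7; next = 6
base 6: 6 = 6; at 7: 7 = 7; next = 6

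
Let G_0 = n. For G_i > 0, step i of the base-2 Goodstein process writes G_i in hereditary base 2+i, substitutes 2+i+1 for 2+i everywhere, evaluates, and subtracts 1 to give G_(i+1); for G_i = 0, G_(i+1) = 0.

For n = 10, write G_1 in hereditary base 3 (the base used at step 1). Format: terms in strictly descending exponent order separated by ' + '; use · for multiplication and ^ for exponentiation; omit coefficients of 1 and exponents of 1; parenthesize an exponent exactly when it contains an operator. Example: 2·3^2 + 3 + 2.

3^(3 + 1) + 2

step 0: 10 = 2^(2 + 1) + 2; sub 3 for 2: 3^(3 + 1) + 3; = 84; G_1 = 84−1 = 83
step 1: 83 = 3^(3 + 1) + 2; sub 4 for 3: 4^(4 + 1) + 2; = 1026; G_2 = 1026−1 = 1025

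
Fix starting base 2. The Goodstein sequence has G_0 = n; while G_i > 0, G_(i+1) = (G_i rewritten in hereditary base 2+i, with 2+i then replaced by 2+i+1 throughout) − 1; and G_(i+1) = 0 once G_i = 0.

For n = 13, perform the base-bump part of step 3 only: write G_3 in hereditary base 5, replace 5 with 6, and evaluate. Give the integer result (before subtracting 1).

step 0: 13 = 2^(2 + 1) + 2^2 + 1; sub 3 for 2: 3^(3 + 1) + 3^3 + 1; = 109; G_1 = 109−1 = 108
step 1: 108 = 3^(3 + 1) + 3^3; sub 4 for 3: 4^(4 + 1) + 4^4; = 1280; G_2 = 1280−1 = 1279
step 2: 1279 = 4^(4 + 1) + 3·4^3 + 3·4^2 + 3·4 + 3; sub 5 for 4: 5^(5 + 1) + 3·5^3 + 3·5^2 + 3·5 + 3; = 16093; G_3 = 16093−1 = 16092
step 3: 16092 = 5^(5 + 1) + 3·5^3 + 3·5^2 + 3·5 + 2; sub 6 for 5: 6^(6 + 1) + 3·6^3 + 3·6^2 + 3·6 + 2; = 280712; G_4 = 280712−1 = 280711

280712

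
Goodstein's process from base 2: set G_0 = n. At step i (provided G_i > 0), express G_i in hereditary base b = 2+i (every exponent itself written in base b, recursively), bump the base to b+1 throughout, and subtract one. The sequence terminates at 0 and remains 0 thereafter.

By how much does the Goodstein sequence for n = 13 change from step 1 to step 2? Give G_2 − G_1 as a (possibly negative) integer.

1171

[0] 13 ≡ 2^(2 + 1) + 2^2 + 1 (base 2). Lift 3: 109. −1: 108.
[1] 108 ≡ 3^(3 + 1) + 3^3 (base 3). Lift 4: 1280. −1: 1279.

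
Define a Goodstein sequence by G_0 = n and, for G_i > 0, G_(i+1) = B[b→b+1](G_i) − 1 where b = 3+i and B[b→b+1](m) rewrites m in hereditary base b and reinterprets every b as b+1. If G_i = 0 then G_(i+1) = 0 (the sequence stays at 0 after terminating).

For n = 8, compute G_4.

step 0: 8 = 2·3 + 2; sub 4 for 3: 2·4 + 2; = 10; G_1 = 10−1 = 9
step 1: 9 = 2·4 + 1; sub 5 for 4: 2·5 + 1; = 11; G_2 = 11−1 = 10
step 2: 10 = 2·5; sub 6 for 5: 2·6; = 12; G_3 = 12−1 = 11
step 3: 11 = 6 + 5; sub 7 for 6: 7 + 5; = 12; G_4 = 12−1 = 11

11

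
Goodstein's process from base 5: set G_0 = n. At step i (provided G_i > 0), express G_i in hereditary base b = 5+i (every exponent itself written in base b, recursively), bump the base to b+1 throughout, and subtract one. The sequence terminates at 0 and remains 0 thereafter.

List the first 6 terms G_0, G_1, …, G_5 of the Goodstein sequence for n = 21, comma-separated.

21, 24, 27, 29, 31, 33

G_0 = 21. HB_5(21) = 4·5 + 1. Bump = 25. G_1 = 24.
G_1 = 24. HB_6(24) = 4·6. Bump = 28. G_2 = 27.
G_2 = 27. HB_7(27) = 3·7 + 6. Bump = 30. G_3 = 29.
G_3 = 29. HB_8(29) = 3·8 + 5. Bump = 32. G_4 = 31.
G_4 = 31. HB_9(31) = 3·9 + 4. Bump = 34. G_5 = 33.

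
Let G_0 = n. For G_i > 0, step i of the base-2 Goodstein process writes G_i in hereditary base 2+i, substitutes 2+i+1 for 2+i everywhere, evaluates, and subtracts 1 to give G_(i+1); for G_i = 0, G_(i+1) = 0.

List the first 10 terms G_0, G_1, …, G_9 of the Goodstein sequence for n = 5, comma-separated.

5, 27, 255, 467, 775, 1197, 1751, 2454, 3325, 4382

base 2: 5 = 2^2 + 1; at 3: 3^3 + 1 = 28; next = 27
base 3: 27 = 3^3; at 4: 4^4 = 256; next = 255
base 4: 255 = 3·4^3 + 3·4^2 + 3·4 + 3; at 5: 3·5^3 + 3·5^2 + 3·5 + 3 = 468; next = 467
base 5: 467 = 3·5^3 + 3·5^2 + 3·5 + 2; at 6: 3·6^3 + 3·6^2 + 3·6 + 2 = 776; next = 775
base 6: 775 = 3·6^3 + 3·6^2 + 3·6 + 1; at 7: 3·7^3 + 3·7^2 + 3·7 + 1 = 1198; next = 1197
base 7: 1197 = 3·7^3 + 3·7^2 + 3·7; at 8: 3·8^3 + 3·8^2 + 3·8 = 1752; next = 1751
base 8: 1751 = 3·8^3 + 3·8^2 + 2·8 + 7; at 9: 3·9^3 + 3·9^2 + 2·9 + 7 = 2455; next = 2454
base 9: 2454 = 3·9^3 + 3·9^2 + 2·9 + 6; at 10: 3·10^3 + 3·10^2 + 2·10 + 6 = 3326; next = 3325
base 10: 3325 = 3·10^3 + 3·10^2 + 2·10 + 5; at 11: 3·11^3 + 3·11^2 + 2·11 + 5 = 4383; next = 4382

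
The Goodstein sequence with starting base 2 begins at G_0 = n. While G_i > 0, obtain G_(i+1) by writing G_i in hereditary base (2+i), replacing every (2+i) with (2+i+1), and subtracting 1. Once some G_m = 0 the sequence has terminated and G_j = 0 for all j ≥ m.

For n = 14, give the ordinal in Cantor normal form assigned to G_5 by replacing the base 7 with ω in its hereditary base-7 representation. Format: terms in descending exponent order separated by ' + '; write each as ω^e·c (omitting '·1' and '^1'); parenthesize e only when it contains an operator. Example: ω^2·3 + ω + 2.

ω^(ω + 1) + ω^5·5 + ω^4·5 + ω^3·5 + ω^2·5 + ω·5 + 4

(0) 14|_2 = 2^(2 + 1) + 2^2 + 2 ↦ 3^(3 + 1) + 3^3 + 3|_3 = 111 ⇒ 110
(1) 110|_3 = 3^(3 + 1) + 3^3 + 2 ↦ 4^(4 + 1) + 4^4 + 2|_4 = 1282 ⇒ 1281
(2) 1281|_4 = 4^(4 + 1) + 4^4 + 1 ↦ 5^(5 + 1) + 5^5 + 1|_5 = 18751 ⇒ 18750
(3) 18750|_5 = 5^(5 + 1) + 5^5 ↦ 6^(6 + 1) + 6^6|_6 = 326592 ⇒ 326591
(4) 326591|_6 = 6^(6 + 1) + 5·6^5 + 5·6^4 + 5·6^3 + 5·6^2 + 5·6 + 5 ↦ 7^(7 + 1) + 5·7^5 + 5·7^4 + 5·7^3 + 5·7^2 + 5·7 + 5|_7 = 5862841 ⇒ 5862840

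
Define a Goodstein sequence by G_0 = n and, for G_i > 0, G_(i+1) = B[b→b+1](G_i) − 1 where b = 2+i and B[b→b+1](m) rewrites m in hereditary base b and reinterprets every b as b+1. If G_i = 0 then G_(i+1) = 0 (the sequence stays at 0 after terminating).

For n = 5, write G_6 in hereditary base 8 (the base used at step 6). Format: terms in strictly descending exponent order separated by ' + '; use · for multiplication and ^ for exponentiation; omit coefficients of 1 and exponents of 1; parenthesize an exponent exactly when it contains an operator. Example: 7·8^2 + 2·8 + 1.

step 0: 5 = 2^2 + 1; sub 3 for 2: 3^3 + 1; = 28; G_1 = 28−1 = 27
step 1: 27 = 3^3; sub 4 for 3: 4^4; = 256; G_2 = 256−1 = 255
step 2: 255 = 3·4^3 + 3·4^2 + 3·4 + 3; sub 5 for 4: 3·5^3 + 3·5^2 + 3·5 + 3; = 468; G_3 = 468−1 = 467
step 3: 467 = 3·5^3 + 3·5^2 + 3·5 + 2; sub 6 for 5: 3·6^3 + 3·6^2 + 3·6 + 2; = 776; G_4 = 776−1 = 775
step 4: 775 = 3·6^3 + 3·6^2 + 3·6 + 1; sub 7 for 6: 3·7^3 + 3·7^2 + 3·7 + 1; = 1198; G_5 = 1198−1 = 1197
step 5: 1197 = 3·7^3 + 3·7^2 + 3·7; sub 8 for 7: 3·8^3 + 3·8^2 + 3·8; = 1752; G_6 = 1752−1 = 1751
step 6: 1751 = 3·8^3 + 3·8^2 + 2·8 + 7; sub 9 for 8: 3·9^3 + 3·9^2 + 2·9 + 7; = 2455; G_7 = 2455−1 = 2454

3·8^3 + 3·8^2 + 2·8 + 7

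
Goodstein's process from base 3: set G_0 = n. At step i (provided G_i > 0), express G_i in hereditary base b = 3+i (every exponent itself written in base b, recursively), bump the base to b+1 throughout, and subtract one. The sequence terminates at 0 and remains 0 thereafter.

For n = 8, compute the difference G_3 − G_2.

step 0: 8 = 2·3 + 2; sub 4 for 3: 2·4 + 2; = 10; G_1 = 10−1 = 9
step 1: 9 = 2·4 + 1; sub 5 for 4: 2·5 + 1; = 11; G_2 = 11−1 = 10
step 2: 10 = 2·5; sub 6 for 5: 2·6; = 12; G_3 = 12−1 = 11

1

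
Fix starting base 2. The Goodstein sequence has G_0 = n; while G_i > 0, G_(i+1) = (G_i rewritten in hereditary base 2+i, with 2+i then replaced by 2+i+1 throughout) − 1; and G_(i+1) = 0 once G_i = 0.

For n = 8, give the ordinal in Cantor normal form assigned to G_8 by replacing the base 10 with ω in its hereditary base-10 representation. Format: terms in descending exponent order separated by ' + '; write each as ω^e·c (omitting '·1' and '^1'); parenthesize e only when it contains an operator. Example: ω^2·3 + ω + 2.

base 2: 8 = 2^(2 + 1); at 3: 3^(3 + 1) = 81; next = 80
base 3: 80 = 2·3^3 + 2·3^2 + 2·3 + 2; at 4: 2·4^4 + 2·4^2 + 2·4 + 2 = 554; next = 553
base 4: 553 = 2·4^4 + 2·4^2 + 2·4 + 1; at 5: 2·5^5 + 2·5^2 + 2·5 + 1 = 6311; next = 6310
base 5: 6310 = 2·5^5 + 2·5^2 + 2·5; at 6: 2·6^6 + 2·6^2 + 2·6 = 93396; next = 93395
base 6: 93395 = 2·6^6 + 2·6^2 + 6 + 5; at 7: 2·7^7 + 2·7^2 + 7 + 5 = 1647196; next = 1647195
base 7: 1647195 = 2·7^7 + 2·7^2 + 7 + 4; at 8: 2·8^8 + 2·8^2 + 8 + 4 = 33554572; next = 33554571
base 8: 33554571 = 2·8^8 + 2·8^2 + 8 + 3; at 9: 2·9^9 + 2·9^2 + 9 + 3 = 774841152; next = 774841151
base 9: 774841151 = 2·9^9 + 2·9^2 + 9 + 2; at 10: 2·10^10 + 2·10^2 + 10 + 2 = 20000000212; next = 20000000211

ω^ω·2 + ω^2·2 + ω + 1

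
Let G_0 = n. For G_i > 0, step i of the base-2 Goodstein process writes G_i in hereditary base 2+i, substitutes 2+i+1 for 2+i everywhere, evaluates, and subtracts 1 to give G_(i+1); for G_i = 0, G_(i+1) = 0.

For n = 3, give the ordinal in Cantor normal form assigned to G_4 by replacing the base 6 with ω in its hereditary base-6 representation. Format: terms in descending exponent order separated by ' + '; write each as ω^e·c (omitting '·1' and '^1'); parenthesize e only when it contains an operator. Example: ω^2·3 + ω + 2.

i=0: 3 = 2 + 1 (b=2); 2→3: 3 + 1 = 4; 4−1 = 3
i=1: 3 = 3 (b=3); 3→4: 4 = 4; 4−1 = 3
i=2: 3 = 3 (b=4); 4→5: 3 = 3; 3−1 = 2
i=3: 2 = 2 (b=5); 5→6: 2 = 2; 2−1 = 1
i=4: 1 = 1 (b=6); 6→7: 1 = 1; 1−1 = 0

1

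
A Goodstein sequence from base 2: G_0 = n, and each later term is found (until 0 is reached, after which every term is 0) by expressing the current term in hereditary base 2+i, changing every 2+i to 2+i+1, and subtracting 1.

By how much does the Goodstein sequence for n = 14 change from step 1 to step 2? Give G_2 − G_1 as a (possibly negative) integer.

1171

(0) 14|_2 = 2^(2 + 1) + 2^2 + 2 ↦ 3^(3 + 1) + 3^3 + 3|_3 = 111 ⇒ 110
(1) 110|_3 = 3^(3 + 1) + 3^3 + 2 ↦ 4^(4 + 1) + 4^4 + 2|_4 = 1282 ⇒ 1281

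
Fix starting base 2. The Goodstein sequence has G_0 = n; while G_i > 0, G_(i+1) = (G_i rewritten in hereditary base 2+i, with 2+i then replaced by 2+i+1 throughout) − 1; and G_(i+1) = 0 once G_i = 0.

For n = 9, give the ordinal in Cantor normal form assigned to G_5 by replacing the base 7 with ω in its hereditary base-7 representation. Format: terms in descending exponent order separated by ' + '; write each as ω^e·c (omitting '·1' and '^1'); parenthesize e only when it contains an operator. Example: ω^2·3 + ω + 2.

ω^ω·3 + ω^3·3 + ω^2·3 + ω·3

G_0=9  [base 2] 2^(2 + 1) + 1  →[2↦3]→  3^(3 + 1) + 1 = 82  −1 ⇒ G_1=81
G_1=81  [base 3] 3^(3 + 1)  →[3↦4]→  4^(4 + 1) = 1024  −1 ⇒ G_2=1023
G_2=1023  [base 4] 3·4^4 + 3·4^3 + 3·4^2 + 3·4 + 3  →[4↦5]→  3·5^5 + 3·5^3 + 3·5^2 + 3·5 + 3 = 9843  −1 ⇒ G_3=9842
G_3=9842  [base 5] 3·5^5 + 3·5^3 + 3·5^2 + 3·5 + 2  →[5↦6]→  3·6^6 + 3·6^3 + 3·6^2 + 3·6 + 2 = 140744  −1 ⇒ G_4=140743
G_4=140743  [base 6] 3·6^6 + 3·6^3 + 3·6^2 + 3·6 + 1  →[6↦7]→  3·7^7 + 3·7^3 + 3·7^2 + 3·7 + 1 = 2471827  −1 ⇒ G_5=2471826
G_5=2471826  [base 7] 3·7^7 + 3·7^3 + 3·7^2 + 3·7  →[7↦8]→  3·8^8 + 3·8^3 + 3·8^2 + 3·8 = 50333400  −1 ⇒ G_6=50333399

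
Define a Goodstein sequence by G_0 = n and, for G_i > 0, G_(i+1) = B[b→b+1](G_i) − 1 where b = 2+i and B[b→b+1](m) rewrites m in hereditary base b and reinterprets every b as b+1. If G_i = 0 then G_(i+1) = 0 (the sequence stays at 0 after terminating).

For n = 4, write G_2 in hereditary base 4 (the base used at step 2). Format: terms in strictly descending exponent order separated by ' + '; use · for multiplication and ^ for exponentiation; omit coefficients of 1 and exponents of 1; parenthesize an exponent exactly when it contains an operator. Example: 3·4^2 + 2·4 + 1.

base 2: 4 = 2^2; at 3: 3^3 = 27; next = 26
base 3: 26 = 2·3^2 + 2·3 + 2; at 4: 2·4^2 + 2·4 + 2 = 42; next = 41
base 4: 41 = 2·4^2 + 2·4 + 1; at 5: 2·5^2 + 2·5 + 1 = 61; next = 60

2·4^2 + 2·4 + 1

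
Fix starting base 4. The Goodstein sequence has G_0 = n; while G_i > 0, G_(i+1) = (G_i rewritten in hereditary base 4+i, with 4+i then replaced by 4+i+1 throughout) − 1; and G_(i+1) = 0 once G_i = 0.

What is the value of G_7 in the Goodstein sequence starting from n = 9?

11

[0] 9 ≡ 2·4 + 1 (base 4). Lift 5: 11. −1: 10.
[1] 10 ≡ 2·5 (base 5). Lift 6: 12. −1: 11.
[2] 11 ≡ 6 + 5 (base 6). Lift 7: 12. −1: 11.
[3] 11 ≡ 7 + 4 (base 7). Lift 8: 12. −1: 11.
[4] 11 ≡ 8 + 3 (base 8). Lift 9: 12. −1: 11.
[5] 11 ≡ 9 + 2 (base 9). Lift 10: 12. −1: 11.
[6] 11 ≡ 10 + 1 (base 10). Lift 11: 12. −1: 11.
[7] 11 ≡ 11 (base 11). Lift 12: 12. −1: 11.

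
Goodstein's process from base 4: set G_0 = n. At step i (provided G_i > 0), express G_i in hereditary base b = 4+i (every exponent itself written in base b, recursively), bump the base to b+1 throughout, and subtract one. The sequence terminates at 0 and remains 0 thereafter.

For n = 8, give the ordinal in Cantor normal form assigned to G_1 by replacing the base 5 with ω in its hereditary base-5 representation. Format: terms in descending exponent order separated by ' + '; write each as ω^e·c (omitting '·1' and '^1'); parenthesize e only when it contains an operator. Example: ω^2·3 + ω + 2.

(0) 8|_4 = 2·4 ↦ 2·5|_5 = 10 ⇒ 9
(1) 9|_5 = 5 + 4 ↦ 6 + 4|_6 = 10 ⇒ 9

ω + 4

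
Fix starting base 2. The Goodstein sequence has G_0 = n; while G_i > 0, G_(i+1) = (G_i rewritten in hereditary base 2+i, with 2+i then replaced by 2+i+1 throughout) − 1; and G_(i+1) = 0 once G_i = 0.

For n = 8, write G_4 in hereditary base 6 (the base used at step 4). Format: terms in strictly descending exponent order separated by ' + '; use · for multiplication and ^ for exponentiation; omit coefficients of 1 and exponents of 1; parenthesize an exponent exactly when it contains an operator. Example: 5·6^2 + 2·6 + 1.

base 2: 8 = 2^(2 + 1); at 3: 3^(3 + 1) = 81; next = 80
base 3: 80 = 2·3^3 + 2·3^2 + 2·3 + 2; at 4: 2·4^4 + 2·4^2 + 2·4 + 2 = 554; next = 553
base 4: 553 = 2·4^4 + 2·4^2 + 2·4 + 1; at 5: 2·5^5 + 2·5^2 + 2·5 + 1 = 6311; next = 6310
base 5: 6310 = 2·5^5 + 2·5^2 + 2·5; at 6: 2·6^6 + 2·6^2 + 2·6 = 93396; next = 93395
base 6: 93395 = 2·6^6 + 2·6^2 + 6 + 5; at 7: 2·7^7 + 2·7^2 + 7 + 5 = 1647196; next = 1647195

2·6^6 + 2·6^2 + 6 + 5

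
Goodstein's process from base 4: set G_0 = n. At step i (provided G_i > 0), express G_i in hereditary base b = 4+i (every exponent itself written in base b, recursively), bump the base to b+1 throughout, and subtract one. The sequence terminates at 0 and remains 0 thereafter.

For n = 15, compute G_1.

17

[0] 15 ≡ 3·4 + 3 (base 4). Lift 5: 18. −1: 17.
[1] 17 ≡ 3·5 + 2 (base 5). Lift 6: 20. −1: 19.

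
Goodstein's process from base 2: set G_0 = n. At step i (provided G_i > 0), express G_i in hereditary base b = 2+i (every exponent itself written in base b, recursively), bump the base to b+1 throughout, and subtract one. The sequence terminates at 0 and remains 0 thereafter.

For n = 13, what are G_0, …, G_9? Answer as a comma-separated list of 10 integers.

13 —HB2→ 2^(2 + 1) + 2^2 + 1 —bump→ 3^(3 + 1) + 3^3 + 1 = 109 —(−1)→ 108
108 —HB3→ 3^(3 + 1) + 3^3 —bump→ 4^(4 + 1) + 4^4 = 1280 —(−1)→ 1279
1279 —HB4→ 4^(4 + 1) + 3·4^3 + 3·4^2 + 3·4 + 3 —bump→ 5^(5 + 1) + 3·5^3 + 3·5^2 + 3·5 + 3 = 16093 —(−1)→ 16092
16092 —HB5→ 5^(5 + 1) + 3·5^3 + 3·5^2 + 3·5 + 2 —bump→ 6^(6 + 1) + 3·6^3 + 3·6^2 + 3·6 + 2 = 280712 —(−1)→ 280711
280711 —HB6→ 6^(6 + 1) + 3·6^3 + 3·6^2 + 3·6 + 1 —bump→ 7^(7 + 1) + 3·7^3 + 3·7^2 + 3·7 + 1 = 5765999 —(−1)→ 5765998
5765998 —HB7→ 7^(7 + 1) + 3·7^3 + 3·7^2 + 3·7 —bump→ 8^(8 + 1) + 3·8^3 + 3·8^2 + 3·8 = 134219480 —(−1)→ 134219479
134219479 —HB8→ 8^(8 + 1) + 3·8^3 + 3·8^2 + 2·8 + 7 —bump→ 9^(9 + 1) + 3·9^3 + 3·9^2 + 2·9 + 7 = 3486786856 —(−1)→ 3486786855
3486786855 —HB9→ 9^(9 + 1) + 3·9^3 + 3·9^2 + 2·9 + 6 —bump→ 10^(10 + 1) + 3·10^3 + 3·10^2 + 2·10 + 6 = 100000003326 —(−1)→ 100000003325
100000003325 —HB10→ 10^(10 + 1) + 3·10^3 + 3·10^2 + 2·10 + 5 —bump→ 11^(11 + 1) + 3·11^3 + 3·11^2 + 2·11 + 5 = 3138428381104 —(−1)→ 3138428381103

13, 108, 1279, 16092, 280711, 5765998, 134219479, 3486786855, 100000003325, 3138428381103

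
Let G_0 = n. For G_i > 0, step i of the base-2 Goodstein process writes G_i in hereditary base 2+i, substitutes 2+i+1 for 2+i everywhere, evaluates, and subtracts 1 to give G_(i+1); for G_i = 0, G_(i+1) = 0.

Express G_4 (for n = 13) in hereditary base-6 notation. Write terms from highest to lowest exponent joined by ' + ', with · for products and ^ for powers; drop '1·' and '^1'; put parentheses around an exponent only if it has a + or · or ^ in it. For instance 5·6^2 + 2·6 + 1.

6^(6 + 1) + 3·6^3 + 3·6^2 + 3·6 + 1

G_0 = 13. HB_2(13) = 2^(2 + 1) + 2^2 + 1. Bump = 109. G_1 = 108.
G_1 = 108. HB_3(108) = 3^(3 + 1) + 3^3. Bump = 1280. G_2 = 1279.
G_2 = 1279. HB_4(1279) = 4^(4 + 1) + 3·4^3 + 3·4^2 + 3·4 + 3. Bump = 16093. G_3 = 16092.
G_3 = 16092. HB_5(16092) = 5^(5 + 1) + 3·5^3 + 3·5^2 + 3·5 + 2. Bump = 280712. G_4 = 280711.
G_4 = 280711. HB_6(280711) = 6^(6 + 1) + 3·6^3 + 3·6^2 + 3·6 + 1. Bump = 5765999. G_5 = 5765998.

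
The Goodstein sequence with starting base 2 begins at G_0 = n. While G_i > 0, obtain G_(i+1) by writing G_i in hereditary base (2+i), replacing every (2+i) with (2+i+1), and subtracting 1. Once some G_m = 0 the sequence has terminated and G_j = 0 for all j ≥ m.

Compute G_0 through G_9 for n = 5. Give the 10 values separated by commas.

5, 27, 255, 467, 775, 1197, 1751, 2454, 3325, 4382

G_0 = 5. HB_2(5) = 2^2 + 1. Bump = 28. G_1 = 27.
G_1 = 27. HB_3(27) = 3^3. Bump = 256. G_2 = 255.
G_2 = 255. HB_4(255) = 3·4^3 + 3·4^2 + 3·4 + 3. Bump = 468. G_3 = 467.
G_3 = 467. HB_5(467) = 3·5^3 + 3·5^2 + 3·5 + 2. Bump = 776. G_4 = 775.
G_4 = 775. HB_6(775) = 3·6^3 + 3·6^2 + 3·6 + 1. Bump = 1198. G_5 = 1197.
G_5 = 1197. HB_7(1197) = 3·7^3 + 3·7^2 + 3·7. Bump = 1752. G_6 = 1751.
G_6 = 1751. HB_8(1751) = 3·8^3 + 3·8^2 + 2·8 + 7. Bump = 2455. G_7 = 2454.
G_7 = 2454. HB_9(2454) = 3·9^3 + 3·9^2 + 2·9 + 6. Bump = 3326. G_8 = 3325.
G_8 = 3325. HB_10(3325) = 3·10^3 + 3·10^2 + 2·10 + 5. Bump = 4383. G_9 = 4382.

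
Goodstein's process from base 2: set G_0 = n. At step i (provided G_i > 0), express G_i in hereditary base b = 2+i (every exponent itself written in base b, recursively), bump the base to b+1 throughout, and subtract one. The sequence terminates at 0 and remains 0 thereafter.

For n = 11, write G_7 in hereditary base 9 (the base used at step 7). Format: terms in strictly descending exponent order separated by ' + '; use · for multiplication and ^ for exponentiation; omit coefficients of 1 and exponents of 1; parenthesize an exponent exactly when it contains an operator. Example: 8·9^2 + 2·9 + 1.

(0) 11|_2 = 2^(2 + 1) + 2 + 1 ↦ 3^(3 + 1) + 3 + 1|_3 = 85 ⇒ 84
(1) 84|_3 = 3^(3 + 1) + 3 ↦ 4^(4 + 1) + 4|_4 = 1028 ⇒ 1027
(2) 1027|_4 = 4^(4 + 1) + 3 ↦ 5^(5 + 1) + 3|_5 = 15628 ⇒ 15627
(3) 15627|_5 = 5^(5 + 1) + 2 ↦ 6^(6 + 1) + 2|_6 = 279938 ⇒ 279937
(4) 279937|_6 = 6^(6 + 1) + 1 ↦ 7^(7 + 1) + 1|_7 = 5764802 ⇒ 5764801
(5) 5764801|_7 = 7^(7 + 1) ↦ 8^(8 + 1)|_8 = 134217728 ⇒ 134217727
(6) 134217727|_8 = 7·8^8 + 7·8^7 + 7·8^6 + 7·8^5 + 7·8^4 + 7·8^3 + 7·8^2 + 7·8 + 7 ↦ 7·9^9 + 7·9^7 + 7·9^6 + 7·9^5 + 7·9^4 + 7·9^3 + 7·9^2 + 7·9 + 7|_9 = 2749609303 ⇒ 2749609302

7·9^9 + 7·9^7 + 7·9^6 + 7·9^5 + 7·9^4 + 7·9^3 + 7·9^2 + 7·9 + 6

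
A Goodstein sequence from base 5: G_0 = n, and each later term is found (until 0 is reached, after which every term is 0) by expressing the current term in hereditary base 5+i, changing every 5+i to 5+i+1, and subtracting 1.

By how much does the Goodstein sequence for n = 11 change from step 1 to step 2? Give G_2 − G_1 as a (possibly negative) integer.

G_0=11  [base 5] 2·5 + 1  →[5↦6]→  2·6 + 1 = 13  −1 ⇒ G_1=12
G_1=12  [base 6] 2·6  →[6↦7]→  2·7 = 14  −1 ⇒ G_2=13

1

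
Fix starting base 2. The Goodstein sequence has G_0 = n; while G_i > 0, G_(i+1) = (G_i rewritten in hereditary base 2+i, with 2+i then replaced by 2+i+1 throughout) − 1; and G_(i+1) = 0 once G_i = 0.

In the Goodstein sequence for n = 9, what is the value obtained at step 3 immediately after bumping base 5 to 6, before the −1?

140744

step 0: 9 = 2^(2 + 1) + 1; sub 3 for 2: 3^(3 + 1) + 1; = 82; G_1 = 82−1 = 81
step 1: 81 = 3^(3 + 1); sub 4 for 3: 4^(4 + 1); = 1024; G_2 = 1024−1 = 1023
step 2: 1023 = 3·4^4 + 3·4^3 + 3·4^2 + 3·4 + 3; sub 5 for 4: 3·5^5 + 3·5^3 + 3·5^2 + 3·5 + 3; = 9843; G_3 = 9843−1 = 9842
step 3: 9842 = 3·5^5 + 3·5^3 + 3·5^2 + 3·5 + 2; sub 6 for 5: 3·6^6 + 3·6^3 + 3·6^2 + 3·6 + 2; = 140744; G_4 = 140744−1 = 140743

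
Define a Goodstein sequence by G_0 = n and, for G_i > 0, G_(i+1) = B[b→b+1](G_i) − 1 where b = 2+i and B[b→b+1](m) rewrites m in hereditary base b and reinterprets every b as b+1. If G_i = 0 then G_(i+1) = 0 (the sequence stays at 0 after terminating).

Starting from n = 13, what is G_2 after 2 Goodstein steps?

G_0=13  [base 2] 2^(2 + 1) + 2^2 + 1  →[2↦3]→  3^(3 + 1) + 3^3 + 1 = 109  −1 ⇒ G_1=108
G_1=108  [base 3] 3^(3 + 1) + 3^3  →[3↦4]→  4^(4 + 1) + 4^4 = 1280  −1 ⇒ G_2=1279

1279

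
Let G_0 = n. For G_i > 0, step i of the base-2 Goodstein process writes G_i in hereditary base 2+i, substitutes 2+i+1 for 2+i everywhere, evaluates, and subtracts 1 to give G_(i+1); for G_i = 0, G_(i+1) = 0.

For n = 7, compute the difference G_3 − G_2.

step 0: 7 = 2^2 + 2 + 1; sub 3 for 2: 3^3 + 3 + 1; = 31; G_1 = 31−1 = 30
step 1: 30 = 3^3 + 3; sub 4 for 3: 4^4 + 4; = 260; G_2 = 260−1 = 259
step 2: 259 = 4^4 + 3; sub 5 for 4: 5^5 + 3; = 3128; G_3 = 3128−1 = 3127

2868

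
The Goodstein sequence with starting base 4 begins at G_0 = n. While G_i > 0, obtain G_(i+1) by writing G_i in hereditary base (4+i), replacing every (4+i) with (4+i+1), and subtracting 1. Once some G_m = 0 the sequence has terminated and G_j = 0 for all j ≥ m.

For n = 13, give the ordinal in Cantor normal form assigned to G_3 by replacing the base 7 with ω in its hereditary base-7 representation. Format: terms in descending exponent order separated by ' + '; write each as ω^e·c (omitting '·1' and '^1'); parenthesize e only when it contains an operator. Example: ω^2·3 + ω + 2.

(0) 13|_4 = 3·4 + 1 ↦ 3·5 + 1|_5 = 16 ⇒ 15
(1) 15|_5 = 3·5 ↦ 3·6|_6 = 18 ⇒ 17
(2) 17|_6 = 2·6 + 5 ↦ 2·7 + 5|_7 = 19 ⇒ 18
(3) 18|_7 = 2·7 + 4 ↦ 2·8 + 4|_8 = 20 ⇒ 19

ω·2 + 4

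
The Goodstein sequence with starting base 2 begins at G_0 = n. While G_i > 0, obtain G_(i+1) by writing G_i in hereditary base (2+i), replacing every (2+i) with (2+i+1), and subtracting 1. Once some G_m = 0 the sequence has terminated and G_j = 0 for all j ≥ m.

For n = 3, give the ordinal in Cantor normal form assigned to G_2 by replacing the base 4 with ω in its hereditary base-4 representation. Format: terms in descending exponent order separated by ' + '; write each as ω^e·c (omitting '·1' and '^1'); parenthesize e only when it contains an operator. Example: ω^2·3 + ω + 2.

G_0 = 3. HB_2(3) = 2 + 1. Bump = 4. G_1 = 3.
G_1 = 3. HB_3(3) = 3. Bump = 4. G_2 = 3.
G_2 = 3. HB_4(3) = 3. Bump = 3. G_3 = 2.

3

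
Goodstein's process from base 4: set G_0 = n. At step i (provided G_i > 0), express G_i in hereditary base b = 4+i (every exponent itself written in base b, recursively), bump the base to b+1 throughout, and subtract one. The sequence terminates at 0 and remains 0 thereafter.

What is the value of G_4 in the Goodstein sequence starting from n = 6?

G_0 = 6. HB_4(6) = 4 + 2. Bump = 7. G_1 = 6.
G_1 = 6. HB_5(6) = 5 + 1. Bump = 7. G_2 = 6.
G_2 = 6. HB_6(6) = 6. Bump = 7. G_3 = 6.
G_3 = 6. HB_7(6) = 6. Bump = 6. G_4 = 5.
G_4 = 5. HB_8(5) = 5. Bump = 5. G_5 = 4.

5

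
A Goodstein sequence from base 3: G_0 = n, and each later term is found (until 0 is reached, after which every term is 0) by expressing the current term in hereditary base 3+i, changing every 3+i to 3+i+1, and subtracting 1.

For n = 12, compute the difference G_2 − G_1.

8

G_0 = 12. HB_3(12) = 3^2 + 3. Bump = 20. G_1 = 19.
G_1 = 19. HB_4(19) = 4^2 + 3. Bump = 28. G_2 = 27.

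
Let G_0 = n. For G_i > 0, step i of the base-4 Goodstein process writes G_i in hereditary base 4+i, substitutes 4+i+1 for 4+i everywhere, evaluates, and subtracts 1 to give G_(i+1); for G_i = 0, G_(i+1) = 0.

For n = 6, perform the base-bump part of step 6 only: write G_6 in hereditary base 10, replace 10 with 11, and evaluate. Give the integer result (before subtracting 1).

G_0 = 6. HB_4(6) = 4 + 2. Bump = 7. G_1 = 6.
G_1 = 6. HB_5(6) = 5 + 1. Bump = 7. G_2 = 6.
G_2 = 6. HB_6(6) = 6. Bump = 7. G_3 = 6.
G_3 = 6. HB_7(6) = 6. Bump = 6. G_4 = 5.
G_4 = 5. HB_8(5) = 5. Bump = 5. G_5 = 4.
G_5 = 4. HB_9(4) = 4. Bump = 4. G_6 = 3.
G_6 = 3. HB_10(3) = 3. Bump = 3. G_7 = 2.

3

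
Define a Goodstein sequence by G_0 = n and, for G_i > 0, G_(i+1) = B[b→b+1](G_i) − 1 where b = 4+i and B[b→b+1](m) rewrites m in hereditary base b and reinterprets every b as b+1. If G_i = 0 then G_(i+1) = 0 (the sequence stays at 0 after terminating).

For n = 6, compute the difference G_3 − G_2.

0

6 —HB4→ 4 + 2 —bump→ 5 + 2 = 7 —(−1)→ 6
6 —HB5→ 5 + 1 —bump→ 6 + 1 = 7 —(−1)→ 6
6 —HB6→ 6 —bump→ 7 = 7 —(−1)→ 6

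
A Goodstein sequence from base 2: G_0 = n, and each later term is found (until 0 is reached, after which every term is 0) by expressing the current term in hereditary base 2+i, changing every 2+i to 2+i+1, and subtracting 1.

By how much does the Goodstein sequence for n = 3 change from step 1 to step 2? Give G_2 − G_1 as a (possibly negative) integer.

0

(0) 3|_2 = 2 + 1 ↦ 3 + 1|_3 = 4 ⇒ 3
(1) 3|_3 = 3 ↦ 4|_4 = 4 ⇒ 3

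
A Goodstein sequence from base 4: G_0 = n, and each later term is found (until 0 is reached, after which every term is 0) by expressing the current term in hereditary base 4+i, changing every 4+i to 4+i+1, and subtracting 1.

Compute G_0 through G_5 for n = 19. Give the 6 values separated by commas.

19, 27, 37, 49, 63, 69

base 4: 19 = 4^2 + 3; at 5: 5^2 + 3 = 28; next = 27
base 5: 27 = 5^2 + 2; at 6: 6^2 + 2 = 38; next = 37
base 6: 37 = 6^2 + 1; at 7: 7^2 + 1 = 50; next = 49
base 7: 49 = 7^2; at 8: 8^2 = 64; next = 63
base 8: 63 = 7·8 + 7; at 9: 7·9 + 7 = 70; next = 69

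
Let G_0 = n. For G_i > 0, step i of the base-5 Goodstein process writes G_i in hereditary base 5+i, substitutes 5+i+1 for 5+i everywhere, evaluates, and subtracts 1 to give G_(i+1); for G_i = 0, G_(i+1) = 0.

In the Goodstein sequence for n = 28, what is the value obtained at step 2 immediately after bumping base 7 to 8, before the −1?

65

28 —HB5→ 5^2 + 3 —bump→ 6^2 + 3 = 39 —(−1)→ 38
38 —HB6→ 6^2 + 2 —bump→ 7^2 + 2 = 51 —(−1)→ 50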